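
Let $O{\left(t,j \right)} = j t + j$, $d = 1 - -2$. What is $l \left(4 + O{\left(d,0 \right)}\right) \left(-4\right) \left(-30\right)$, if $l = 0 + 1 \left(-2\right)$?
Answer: $-960$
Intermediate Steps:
$d = 3$ ($d = 1 + 2 = 3$)
$O{\left(t,j \right)} = j + j t$
$l = -2$ ($l = 0 - 2 = -2$)
$l \left(4 + O{\left(d,0 \right)}\right) \left(-4\right) \left(-30\right) = - 2 \left(4 + 0 \left(1 + 3\right)\right) \left(-4\right) \left(-30\right) = - 2 \left(4 + 0 \cdot 4\right) \left(-4\right) \left(-30\right) = - 2 \left(4 + 0\right) \left(-4\right) \left(-30\right) = - 2 \cdot 4 \left(-4\right) \left(-30\right) = \left(-2\right) \left(-16\right) \left(-30\right) = 32 \left(-30\right) = -960$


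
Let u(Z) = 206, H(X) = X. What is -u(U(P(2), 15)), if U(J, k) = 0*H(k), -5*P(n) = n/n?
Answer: -206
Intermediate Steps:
P(n) = -⅕ (P(n) = -n/(5*n) = -⅕*1 = -⅕)
U(J, k) = 0 (U(J, k) = 0*k = 0)
-u(U(P(2), 15)) = -1*206 = -206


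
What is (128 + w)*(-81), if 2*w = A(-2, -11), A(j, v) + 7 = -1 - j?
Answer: -10125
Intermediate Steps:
A(j, v) = -8 - j (A(j, v) = -7 + (-1 - j) = -8 - j)
w = -3 (w = (-8 - 1*(-2))/2 = (-8 + 2)/2 = (½)*(-6) = -3)
(128 + w)*(-81) = (128 - 3)*(-81) = 125*(-81) = -10125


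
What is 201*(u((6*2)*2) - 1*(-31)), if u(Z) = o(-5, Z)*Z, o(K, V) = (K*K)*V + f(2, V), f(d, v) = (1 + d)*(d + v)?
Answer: 3276903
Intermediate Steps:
o(K, V) = 6 + 3*V + V*K² (o(K, V) = (K*K)*V + (2 + V + 2² + 2*V) = K²*V + (2 + V + 4 + 2*V) = V*K² + (6 + 3*V) = 6 + 3*V + V*K²)
u(Z) = Z*(6 + 28*Z) (u(Z) = (6 + 3*Z + Z*(-5)²)*Z = (6 + 3*Z + Z*25)*Z = (6 + 3*Z + 25*Z)*Z = (6 + 28*Z)*Z = Z*(6 + 28*Z))
201*(u((6*2)*2) - 1*(-31)) = 201*(2*((6*2)*2)*(3 + 14*((6*2)*2)) - 1*(-31)) = 201*(2*(12*2)*(3 + 14*(12*2)) + 31) = 201*(2*24*(3 + 14*24) + 31) = 201*(2*24*(3 + 336) + 31) = 201*(2*24*339 + 31) = 201*(16272 + 31) = 201*16303 = 3276903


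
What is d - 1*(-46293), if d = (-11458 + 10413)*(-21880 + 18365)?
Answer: 3719468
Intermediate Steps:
d = 3673175 (d = -1045*(-3515) = 3673175)
d - 1*(-46293) = 3673175 - 1*(-46293) = 3673175 + 46293 = 3719468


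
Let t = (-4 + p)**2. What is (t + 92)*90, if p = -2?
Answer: 11520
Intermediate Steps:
t = 36 (t = (-4 - 2)**2 = (-6)**2 = 36)
(t + 92)*90 = (36 + 92)*90 = 128*90 = 11520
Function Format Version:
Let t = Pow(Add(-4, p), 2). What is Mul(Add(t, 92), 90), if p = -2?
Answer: 11520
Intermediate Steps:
t = 36 (t = Pow(Add(-4, -2), 2) = Pow(-6, 2) = 36)
Mul(Add(t, 92), 90) = Mul(Add(36, 92), 90) = Mul(128, 90) = 11520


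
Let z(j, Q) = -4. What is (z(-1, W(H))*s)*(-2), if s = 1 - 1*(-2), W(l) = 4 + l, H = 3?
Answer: 24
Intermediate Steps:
s = 3 (s = 1 + 2 = 3)
(z(-1, W(H))*s)*(-2) = -4*3*(-2) = -12*(-2) = 24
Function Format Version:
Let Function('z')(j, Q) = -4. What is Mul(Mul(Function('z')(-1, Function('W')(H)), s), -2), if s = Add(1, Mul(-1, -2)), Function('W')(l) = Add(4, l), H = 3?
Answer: 24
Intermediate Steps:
s = 3 (s = Add(1, 2) = 3)
Mul(Mul(Function('z')(-1, Function('W')(H)), s), -2) = Mul(Mul(-4, 3), -2) = Mul(-12, -2) = 24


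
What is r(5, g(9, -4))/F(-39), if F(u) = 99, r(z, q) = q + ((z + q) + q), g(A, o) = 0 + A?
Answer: 32/99 ≈ 0.32323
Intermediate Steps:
g(A, o) = A
r(z, q) = z + 3*q (r(z, q) = q + ((q + z) + q) = q + (z + 2*q) = z + 3*q)
r(5, g(9, -4))/F(-39) = (5 + 3*9)/99 = (5 + 27)*(1/99) = 32*(1/99) = 32/99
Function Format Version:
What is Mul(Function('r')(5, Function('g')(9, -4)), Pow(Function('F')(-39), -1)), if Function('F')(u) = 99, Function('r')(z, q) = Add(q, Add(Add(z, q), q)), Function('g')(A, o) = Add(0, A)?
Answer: Rational(32, 99) ≈ 0.32323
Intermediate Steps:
Function('g')(A, o) = A
Function('r')(z, q) = Add(z, Mul(3, q)) (Function('r')(z, q) = Add(q, Add(Add(q, z), q)) = Add(q, Add(z, Mul(2, q))) = Add(z, Mul(3, q)))
Mul(Function('r')(5, Function('g')(9, -4)), Pow(Function('F')(-39), -1)) = Mul(Add(5, Mul(3, 9)), Pow(99, -1)) = Mul(Add(5, 27), Rational(1, 99)) = Mul(32, Rational(1, 99)) = Rational(32, 99)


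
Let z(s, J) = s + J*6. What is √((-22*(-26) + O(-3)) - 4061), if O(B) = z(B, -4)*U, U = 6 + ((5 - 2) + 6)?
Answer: I*√3894 ≈ 62.402*I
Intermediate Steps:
z(s, J) = s + 6*J
U = 15 (U = 6 + (3 + 6) = 6 + 9 = 15)
O(B) = -360 + 15*B (O(B) = (B + 6*(-4))*15 = (B - 24)*15 = (-24 + B)*15 = -360 + 15*B)
√((-22*(-26) + O(-3)) - 4061) = √((-22*(-26) + (-360 + 15*(-3))) - 4061) = √((572 + (-360 - 45)) - 4061) = √((572 - 405) - 4061) = √(167 - 4061) = √(-3894) = I*√3894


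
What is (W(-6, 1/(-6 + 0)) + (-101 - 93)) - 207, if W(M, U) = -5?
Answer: -406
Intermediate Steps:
(W(-6, 1/(-6 + 0)) + (-101 - 93)) - 207 = (-5 + (-101 - 93)) - 207 = (-5 - 194) - 207 = -199 - 207 = -406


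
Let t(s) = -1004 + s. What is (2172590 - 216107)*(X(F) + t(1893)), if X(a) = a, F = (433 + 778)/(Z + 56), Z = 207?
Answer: 459808721694/263 ≈ 1.7483e+9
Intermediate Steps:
F = 1211/263 (F = (433 + 778)/(207 + 56) = 1211/263 ≈ 4.6046)
(2172590 - 216107)*(X(F) + t(1893)) = (2172590 - 216107)*(1211/263 + (-1004 + 1893)) = 1956483*(1211/263 + 889) = 1956483*(235018/263) = 459808721694/263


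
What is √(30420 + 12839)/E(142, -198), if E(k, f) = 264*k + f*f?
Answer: √43259/76692 ≈ 0.0027120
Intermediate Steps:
E(k, f) = f² + 264*k (E(k, f) = 264*k + f² = f² + 264*k)
√(30420 + 12839)/E(142, -198) = √(30420 + 12839)/((-198)² + 264*142) = √43259/(39204 + 37488) = √43259/76692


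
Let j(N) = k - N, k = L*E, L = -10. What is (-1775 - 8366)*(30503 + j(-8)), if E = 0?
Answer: -309412051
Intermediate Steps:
k = 0 (k = -10*0 = 0)
j(N) = -N (j(N) = 0 - N = -N)
(-1775 - 8366)*(30503 + j(-8)) = (-1775 - 8366)*(30503 - 1*(-8)) = -10141*(30503 + 8) = -10141*30511 = -309412051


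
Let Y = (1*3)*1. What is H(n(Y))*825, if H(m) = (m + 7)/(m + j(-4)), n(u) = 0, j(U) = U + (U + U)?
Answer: -1925/4 ≈ -481.25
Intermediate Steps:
Y = 3 (Y = 3*1 = 3)
j(U) = 3*U (j(U) = U + 2*U = 3*U)
H(m) = (7 + m)/(-12 + m) (H(m) = (m + 7)/(m + 3*(-4)) = (7 + m)/(m - 12) = (7 + m)/(-12 + m))
H(n(Y))*825 = ((7 + 0)/(-12 + 0))*825 = (7/(-12))*825 = -1/12*7*825 = -7/12*825 = -1925/4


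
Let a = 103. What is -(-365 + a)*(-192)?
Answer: -50304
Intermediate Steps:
-(-365 + a)*(-192) = -(-365 + 103)*(-192) = -(-262)*(-192) = -1*50304 = -50304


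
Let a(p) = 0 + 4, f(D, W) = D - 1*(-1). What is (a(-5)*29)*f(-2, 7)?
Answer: -116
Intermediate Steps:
f(D, W) = 1 + D (f(D, W) = D + 1 = 1 + D)
a(p) = 4
(a(-5)*29)*f(-2, 7) = (4*29)*(1 - 2) = 116*(-1) = -116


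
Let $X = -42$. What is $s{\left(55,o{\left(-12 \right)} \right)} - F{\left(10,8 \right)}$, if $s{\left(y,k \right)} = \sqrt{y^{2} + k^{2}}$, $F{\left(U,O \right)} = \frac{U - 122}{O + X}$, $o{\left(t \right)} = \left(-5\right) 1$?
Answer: $- \frac{56}{17} + 5 \sqrt{122} \approx 51.933$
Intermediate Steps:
$o{\left(t \right)} = -5$
$F{\left(U,O \right)} = \frac{-122 + U}{-42 + O}$ ($F{\left(U,O \right)} = \frac{U - 122}{O - 42} = \frac{-122 + U}{-42 + O}$)
$s{\left(y,k \right)} = \sqrt{k^{2} + y^{2}}$
$s{\left(55,o{\left(-12 \right)} \right)} - F{\left(10,8 \right)} = \sqrt{\left(-5\right)^{2} + 55^{2}} - \frac{-122 + 10}{-42 + 8} = \sqrt{25 + 3025} - \frac{1}{-34} \left(-112\right) = \sqrt{3050} - \left(- \frac{1}{34}\right) \left(-112\right) = 5 \sqrt{122} - \frac{56}{17} = - \frac{56}{17} + 5 \sqrt{122}$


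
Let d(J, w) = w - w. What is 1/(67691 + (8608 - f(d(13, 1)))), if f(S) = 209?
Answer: 1/76090 ≈ 1.3142e-5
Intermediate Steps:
d(J, w) = 0
1/(67691 + (8608 - f(d(13, 1)))) = 1/(67691 + (8608 - 1*209)) = 1/(67691 + (8608 - 209)) = 1/(67691 + 8399) = 1/76090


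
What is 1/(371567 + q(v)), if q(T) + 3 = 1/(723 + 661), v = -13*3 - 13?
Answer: 1384/514244577 ≈ 2.6913e-6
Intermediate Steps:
v = -52 (v = -39 - 13 = -52)
q(T) = -4151/1384 (q(T) = -3 + 1/(723 + 661) = -3 + 1/1384 = -4151/1384)
1/(371567 + q(v)) = 1/(371567 - 4151/1384) = 1/(514244577/1384) = 1384/514244577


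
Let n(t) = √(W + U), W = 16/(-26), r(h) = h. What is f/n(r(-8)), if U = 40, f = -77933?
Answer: -77933*√26/32 ≈ -12418.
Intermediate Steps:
W = -8/13 (W = 16*(-1/26) = -8/13 ≈ -0.61539)
n(t) = 16*√26/13 (n(t) = √(-8/13 + 40) = √(512/13) = 16*√26/13)
f/n(r(-8)) = -77933*√26/32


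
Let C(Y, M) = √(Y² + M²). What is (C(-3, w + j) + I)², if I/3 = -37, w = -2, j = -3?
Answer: (111 - √34)² ≈ 11061.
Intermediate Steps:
I = -111 (I = 3*(-37) = -111)
C(Y, M) = √(M² + Y²)
(C(-3, w + j) + I)² = (√((-2 - 3)² + (-3)²) - 111)² = (√((-5)² + 9) - 111)² = (√(25 + 9) - 111)² = (√34 - 111)² = (-111 + √34)²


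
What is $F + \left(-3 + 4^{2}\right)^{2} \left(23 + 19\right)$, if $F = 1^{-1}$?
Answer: $7099$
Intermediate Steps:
$F = 1$
$F + \left(-3 + 4^{2}\right)^{2} \left(23 + 19\right) = 1 + \left(-3 + 4^{2}\right)^{2} \left(23 + 19\right) = 1 + \left(-3 + 16\right)^{2} \cdot 42 = 1 + 13^{2} \cdot 42 = 1 + 169 \cdot 42 = 1 + 7098 = 7099$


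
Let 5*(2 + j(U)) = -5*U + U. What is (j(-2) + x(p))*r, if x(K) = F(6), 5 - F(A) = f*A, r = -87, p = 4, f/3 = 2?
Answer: 13659/5 ≈ 2731.8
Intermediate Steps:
f = 6 (f = 3*2 = 6)
F(A) = 5 - 6*A
j(U) = -2 - 4*U/5 (j(U) = -2 + (-5*U + U)/5 = -2 + (-4*U)/5 = -2 - 4*U/5)
x(K) = -31 (x(K) = 5 - 6*6 = 5 - 36 = -31)
(j(-2) + x(p))*r = ((-2 - ⅘*(-2)) - 31)*(-87) = ((-2 + 8/5) - 31)*(-87) = (-⅖ - 31)*(-87) = -157/5*(-87) = 13659/5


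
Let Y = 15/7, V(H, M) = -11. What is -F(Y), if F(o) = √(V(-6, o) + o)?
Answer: -I*√434/7 ≈ -2.9761*I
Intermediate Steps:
Y = 15/7 (Y = 15*(⅐) = 15/7 ≈ 2.1429)
F(o) = √(-11 + o)
-F(Y) = -√(-11 + 15/7) = -√(-62/7) = -I*√434/7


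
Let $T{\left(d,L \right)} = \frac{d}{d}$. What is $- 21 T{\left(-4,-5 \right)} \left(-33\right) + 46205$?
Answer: $46898$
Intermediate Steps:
$T{\left(d,L \right)} = 1$
$- 21 T{\left(-4,-5 \right)} \left(-33\right) + 46205 = \left(-21\right) 1 \left(-33\right) + 46205 = \left(-21\right) \left(-33\right) + 46205 = 693 + 46205 = 46898$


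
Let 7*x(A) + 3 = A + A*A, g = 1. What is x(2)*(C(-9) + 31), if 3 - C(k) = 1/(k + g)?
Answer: 117/8 ≈ 14.625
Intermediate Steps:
C(k) = 3 - 1/(1 + k) (C(k) = 3 - 1/(k + 1) = 3 - 1/(1 + k))
x(A) = -3/7 + A/7 + A²/7 (x(A) = -3/7 + (A + A*A)/7 = -3/7 + (A + A²)/7 = -3/7 + (A/7 + A²/7) = -3/7 + A/7 + A²/7)
x(2)*(C(-9) + 31) = (-3/7 + (⅐)*2 + (⅐)*2²)*((2 + 3*(-9))/(1 - 9) + 31) = (-3/7 + 2/7 + (⅐)*4)*((2 - 27)/(-8) + 31) = (-3/7 + 2/7 + 4/7)*(-⅛*(-25) + 31) = 3*(25/8 + 31)/7 = (3/7)*(273/8) = 117/8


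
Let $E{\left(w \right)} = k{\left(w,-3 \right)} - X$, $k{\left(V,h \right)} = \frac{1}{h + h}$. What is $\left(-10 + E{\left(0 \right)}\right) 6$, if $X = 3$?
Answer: $-79$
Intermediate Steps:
$k{\left(V,h \right)} = \frac{1}{2 h}$
$E{\left(w \right)} = - \frac{19}{6}$ ($E{\left(w \right)} = \frac{1}{2 \left(-3\right)} - 3 = \frac{1}{2} \left(- \frac{1}{3}\right) - 3 = - \frac{1}{6} - 3 = - \frac{19}{6}$)
$\left(-10 + E{\left(0 \right)}\right) 6 = \left(-10 - \frac{19}{6}\right) 6 = \left(- \frac{79}{6}\right) 6 = -79$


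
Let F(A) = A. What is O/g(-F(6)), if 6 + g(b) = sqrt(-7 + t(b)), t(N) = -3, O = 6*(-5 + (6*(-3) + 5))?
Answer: 324/23 + 54*I*sqrt(10)/23 ≈ 14.087 + 7.4245*I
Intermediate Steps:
O = -108 (O = 6*(-5 + (-18 + 5)) = 6*(-5 - 13) = 6*(-18) = -108)
g(b) = -6 + I*sqrt(10) (g(b) = -6 + sqrt(-7 - 3) = -6 + sqrt(-10) = -6 + I*sqrt(10))
O/g(-F(6)) = -108/(-6 + I*sqrt(10))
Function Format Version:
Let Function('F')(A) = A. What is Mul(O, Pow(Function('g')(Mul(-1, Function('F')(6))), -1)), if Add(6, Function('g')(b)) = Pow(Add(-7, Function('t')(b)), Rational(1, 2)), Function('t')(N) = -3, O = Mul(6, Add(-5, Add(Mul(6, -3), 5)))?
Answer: Add(Rational(324, 23), Mul(Rational(54, 23), I, Pow(10, Rational(1, 2)))) ≈ Add(14.087, Mul(7.4245, I))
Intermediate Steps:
O = -108 (O = Mul(6, Add(-5, Add(-18, 5))) = Mul(6, Add(-5, -13)) = Mul(6, -18) = -108)
Function('g')(b) = Add(-6, Mul(I, Pow(10, Rational(1, 2)))) (Function('g')(b) = Add(-6, Pow(Add(-7, -3), Rational(1, 2))) = Add(-6, Pow(-10, Rational(1, 2))) = Add(-6, Mul(I, Pow(10, Rational(1, 2)))))
Mul(O, Pow(Function('g')(Mul(-1, Function('F')(6))), -1)) = Mul(-108, Pow(Add(-6, Mul(I, Pow(10, Rational(1, 2)))), -1))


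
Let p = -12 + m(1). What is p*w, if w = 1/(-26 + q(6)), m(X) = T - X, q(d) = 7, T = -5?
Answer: 18/19 ≈ 0.94737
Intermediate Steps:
m(X) = -5 - X
w = -1/19 (w = 1/(-26 + 7) = 1/(-19) = -1/19 ≈ -0.052632)
p = -18 (p = -12 + (-5 - 1*1) = -12 + (-5 - 1) = -12 - 6 = -18)
p*w = -18*(-1/19) = 18/19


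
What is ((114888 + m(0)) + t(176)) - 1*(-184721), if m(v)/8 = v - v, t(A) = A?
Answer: 299785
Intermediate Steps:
m(v) = 0 (m(v) = 8*(v - v) = 8*0 = 0)
((114888 + m(0)) + t(176)) - 1*(-184721) = ((114888 + 0) + 176) - 1*(-184721) = (114888 + 176) + 184721 = 115064 + 184721 = 299785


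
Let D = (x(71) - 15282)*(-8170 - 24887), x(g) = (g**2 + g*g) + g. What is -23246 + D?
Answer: 169526107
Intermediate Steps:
x(g) = g + 2*g**2 (x(g) = (g**2 + g**2) + g = 2*g**2 + g = g + 2*g**2)
D = 169549353 (D = (71*(1 + 2*71) - 15282)*(-8170 - 24887) = (71*(1 + 142) - 15282)*(-33057) = (71*143 - 15282)*(-33057) = (10153 - 15282)*(-33057) = -5129*(-33057) = 169549353)
-23246 + D = -23246 + 169549353 = 169526107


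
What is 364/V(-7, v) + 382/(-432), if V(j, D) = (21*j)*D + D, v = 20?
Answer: -79543/78840 ≈ -1.0089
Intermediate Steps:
V(j, D) = D + 21*D*j (V(j, D) = 21*D*j + D = D + 21*D*j)
364/V(-7, v) + 382/(-432) = 364/((20*(1 + 21*(-7)))) + 382/(-432) = 364/((20*(1 - 147))) + 382*(-1/432) = 364/((20*(-146))) - 191/216 = 364/(-2920) - 191/216 = 364*(-1/2920) - 191/216 = -91/730 - 191/216 = -79543/78840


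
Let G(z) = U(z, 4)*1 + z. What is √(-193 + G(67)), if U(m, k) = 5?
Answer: 11*I ≈ 11.0*I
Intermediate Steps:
G(z) = 5 + z (G(z) = 5*1 + z = 5 + z)
√(-193 + G(67)) = √(-193 + (5 + 67)) = √(-193 + 72) = √(-121) = 11*I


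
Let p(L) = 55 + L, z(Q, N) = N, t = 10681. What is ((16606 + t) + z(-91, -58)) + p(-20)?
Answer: 27264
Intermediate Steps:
((16606 + t) + z(-91, -58)) + p(-20) = ((16606 + 10681) - 58) + (55 - 20) = (27287 - 58) + 35 = 27229 + 35 = 27264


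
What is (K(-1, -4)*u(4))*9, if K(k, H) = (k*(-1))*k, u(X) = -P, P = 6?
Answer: 54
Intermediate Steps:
u(X) = -6 (u(X) = -1*6 = -6)
K(k, H) = -k² (K(k, H) = (-k)*k = -k²)
(K(-1, -4)*u(4))*9 = (-1*(-1)²*(-6))*9 = (-1*1*(-6))*9 = -1*(-6)*9 = 6*9 = 54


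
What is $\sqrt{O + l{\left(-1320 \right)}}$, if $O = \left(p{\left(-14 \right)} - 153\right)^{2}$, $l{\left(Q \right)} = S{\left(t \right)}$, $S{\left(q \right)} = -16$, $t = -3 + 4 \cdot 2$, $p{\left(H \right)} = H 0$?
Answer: $\sqrt{23393} \approx 152.95$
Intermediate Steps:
$p{\left(H \right)} = 0$
$t = 5$ ($t = -3 + 8 = 5$)
$l{\left(Q \right)} = -16$
$O = 23409$ ($O = \left(0 - 153\right)^{2} = \left(-153\right)^{2} = 23409$)
$\sqrt{O + l{\left(-1320 \right)}} = \sqrt{23409 - 16} = \sqrt{23393}$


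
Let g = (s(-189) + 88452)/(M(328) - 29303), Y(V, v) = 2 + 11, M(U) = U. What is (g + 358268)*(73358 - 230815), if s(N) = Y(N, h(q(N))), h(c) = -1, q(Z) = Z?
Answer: -326903621051719/5795 ≈ -5.6411e+10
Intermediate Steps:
Y(V, v) = 13
s(N) = 13
g = -17693/5795 (g = (13 + 88452)/(328 - 29303) = 88465/(-28975) = 88465*(-1/28975) = -17693/5795 ≈ -3.0532)
(g + 358268)*(73358 - 230815) = (-17693/5795 + 358268)*(73358 - 230815) = (2076145367/5795)*(-157457) = -326903621051719/5795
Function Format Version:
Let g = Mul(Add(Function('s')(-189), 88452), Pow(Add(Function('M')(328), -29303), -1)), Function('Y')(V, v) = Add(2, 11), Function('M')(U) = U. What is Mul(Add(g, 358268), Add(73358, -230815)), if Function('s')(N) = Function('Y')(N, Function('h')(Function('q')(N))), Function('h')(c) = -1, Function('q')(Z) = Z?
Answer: Rational(-326903621051719, 5795) ≈ -5.6411e+10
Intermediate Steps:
Function('Y')(V, v) = 13
Function('s')(N) = 13
g = Rational(-17693, 5795) (g = Mul(Add(13, 88452), Pow(Add(328, -29303), -1)) = Mul(88465, Pow(-28975, -1)) = Mul(88465, Rational(-1, 28975)) = Rational(-17693, 5795) ≈ -3.0532)
Mul(Add(g, 358268), Add(73358, -230815)) = Mul(Add(Rational(-17693, 5795), 358268), Add(73358, -230815)) = Mul(Rational(2076145367, 5795), -157457) = Rational(-326903621051719, 5795)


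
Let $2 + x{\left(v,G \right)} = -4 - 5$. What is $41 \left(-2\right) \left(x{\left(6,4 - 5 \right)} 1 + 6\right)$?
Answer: $410$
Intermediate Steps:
$x{\left(v,G \right)} = -11$ ($x{\left(v,G \right)} = -2 - 9 = -11$)
$41 \left(-2\right) \left(x{\left(6,4 - 5 \right)} 1 + 6\right) = 41 \left(-2\right) \left(\left(-11\right) 1 + 6\right) = - 82 \left(-11 + 6\right) = \left(-82\right) \left(-5\right) = 410$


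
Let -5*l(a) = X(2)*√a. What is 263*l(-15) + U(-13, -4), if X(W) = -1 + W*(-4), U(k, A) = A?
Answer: -4 + 2367*I*√15/5 ≈ -4.0 + 1833.5*I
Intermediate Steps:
X(W) = -1 - 4*W
l(a) = 9*√a/5 (l(a) = -(-1 - 4*2)*√a/5 = -(-1 - 8)*√a/5 = -(-9)*√a/5 = 9*√a/5)
263*l(-15) + U(-13, -4) = 263*(9*√(-15)/5) - 4 = 263*(9*(I*√15)/5) - 4 = 263*(9*I*√15/5) - 4 = 2367*I*√15/5 - 4 = -4 + 2367*I*√15/5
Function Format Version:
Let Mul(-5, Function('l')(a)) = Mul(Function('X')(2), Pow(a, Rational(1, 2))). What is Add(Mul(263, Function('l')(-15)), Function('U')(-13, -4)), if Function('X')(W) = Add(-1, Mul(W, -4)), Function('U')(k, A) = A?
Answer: Add(-4, Mul(Rational(2367, 5), I, Pow(15, Rational(1, 2)))) ≈ Add(-4.0000, Mul(1833.5, I))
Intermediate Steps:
Function('X')(W) = Add(-1, Mul(-4, W))
Function('l')(a) = Mul(Rational(9, 5), Pow(a, Rational(1, 2))) (Function('l')(a) = Mul(Rational(-1, 5), Mul(Add(-1, Mul(-4, 2)), Pow(a, Rational(1, 2)))) = Mul(Rational(-1, 5), Mul(Add(-1, -8), Pow(a, Rational(1, 2)))) = Mul(Rational(-1, 5), Mul(-9, Pow(a, Rational(1, 2)))) = Mul(Rational(9, 5), Pow(a, Rational(1, 2))))
Add(Mul(263, Function('l')(-15)), Function('U')(-13, -4)) = Add(Mul(263, Mul(Rational(9, 5), Pow(-15, Rational(1, 2)))), -4) = Add(Mul(263, Mul(Rational(9, 5), Mul(I, Pow(15, Rational(1, 2))))), -4) = Add(Mul(263, Mul(Rational(9, 5), I, Pow(15, Rational(1, 2)))), -4) = Add(Mul(Rational(2367, 5), I, Pow(15, Rational(1, 2))), -4) = Add(-4, Mul(Rational(2367, 5), I, Pow(15, Rational(1, 2))))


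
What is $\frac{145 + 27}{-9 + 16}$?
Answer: $\frac{172}{7} \approx 24.571$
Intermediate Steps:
$\frac{145 + 27}{-9 + 16} = \frac{172}{7}$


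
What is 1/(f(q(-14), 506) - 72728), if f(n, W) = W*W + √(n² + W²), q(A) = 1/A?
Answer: 35928368/6585907098287 - 14*√50183057/6585907098287 ≈ 5.4403e-6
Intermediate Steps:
f(n, W) = W² + √(W² + n²)
1/(f(q(-14), 506) - 72728) = 1/((506² + √(506² + (1/(-14))²)) - 72728) = 1/((256036 + √(256036 + (-1/14)²)) - 72728) = 1/((256036 + √(256036 + 1/196)) - 72728) = 1/((256036 + √(50183057/196)) - 72728) = 1/((256036 + √50183057/14) - 72728) = 1/(183308 + √50183057/14)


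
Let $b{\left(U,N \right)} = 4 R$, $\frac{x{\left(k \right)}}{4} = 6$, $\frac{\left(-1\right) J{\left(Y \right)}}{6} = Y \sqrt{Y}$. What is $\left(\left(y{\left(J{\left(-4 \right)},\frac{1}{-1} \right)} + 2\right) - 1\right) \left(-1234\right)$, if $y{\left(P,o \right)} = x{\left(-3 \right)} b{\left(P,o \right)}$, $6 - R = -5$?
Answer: $-1304338$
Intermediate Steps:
$R = 11$ ($R = 6 - -5 = 6 + 5 = 11$)
$J{\left(Y \right)} = - 6 Y^{\frac{3}{2}}$ ($J{\left(Y \right)} = - 6 Y \sqrt{Y} = - 6 Y^{\frac{3}{2}}$)
$x{\left(k \right)} = 24$ ($x{\left(k \right)} = 4 \cdot 6 = 24$)
$b{\left(U,N \right)} = 44$ ($b{\left(U,N \right)} = 4 \cdot 11 = 44$)
$y{\left(P,o \right)} = 1056$ ($y{\left(P,o \right)} = 24 \cdot 44 = 1056$)
$\left(\left(y{\left(J{\left(-4 \right)},\frac{1}{-1} \right)} + 2\right) - 1\right) \left(-1234\right) = \left(\left(1056 + 2\right) - 1\right) \left(-1234\right) = \left(1058 - 1\right) \left(-1234\right) = 1057 \left(-1234\right) = -1304338$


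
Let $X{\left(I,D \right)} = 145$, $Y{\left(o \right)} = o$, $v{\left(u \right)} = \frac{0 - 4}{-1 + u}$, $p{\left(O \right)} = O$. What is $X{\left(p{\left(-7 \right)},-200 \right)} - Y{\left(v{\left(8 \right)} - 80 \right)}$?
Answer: $\frac{1579}{7} \approx 225.57$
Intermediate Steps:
$v{\left(u \right)} = - \frac{4}{-1 + u}$
$X{\left(p{\left(-7 \right)},-200 \right)} - Y{\left(v{\left(8 \right)} - 80 \right)} = 145 - \left(- \frac{4}{-1 + 8} - 80\right) = 145 - \left(- \frac{4}{7} - 80\right) = 145 - - \frac{564}{7} = 145 + \frac{564}{7} = \frac{1579}{7}$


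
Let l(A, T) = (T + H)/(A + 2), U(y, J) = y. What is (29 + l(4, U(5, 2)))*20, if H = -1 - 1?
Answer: 590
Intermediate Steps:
H = -2
l(A, T) = (-2 + T)/(2 + A) (l(A, T) = (T - 2)/(A + 2) = (-2 + T)/(2 + A))
(29 + l(4, U(5, 2)))*20 = (29 + (-2 + 5)/(2 + 4))*20 = (29 + 3/6)*20 = (29 + (⅙)*3)*20 = (29 + ½)*20 = (59/2)*20 = 590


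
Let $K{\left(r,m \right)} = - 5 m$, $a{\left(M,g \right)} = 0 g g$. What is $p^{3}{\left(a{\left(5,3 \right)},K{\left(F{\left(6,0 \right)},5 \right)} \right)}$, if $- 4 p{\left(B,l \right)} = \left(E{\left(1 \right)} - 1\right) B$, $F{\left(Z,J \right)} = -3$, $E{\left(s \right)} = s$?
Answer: $0$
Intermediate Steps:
$a{\left(M,g \right)} = 0$ ($a{\left(M,g \right)} = 0 g = 0$)
$p{\left(B,l \right)} = 0$ ($p{\left(B,l \right)} = - \frac{\left(1 - 1\right) B}{4} = - \frac{0 B}{4} = \left(- \frac{1}{4}\right) 0 = 0$)
$p^{3}{\left(a{\left(5,3 \right)},K{\left(F{\left(6,0 \right)},5 \right)} \right)} = 0^{3} = 0$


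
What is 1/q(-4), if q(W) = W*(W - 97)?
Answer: 1/404 ≈ 0.0024752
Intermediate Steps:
q(W) = W*(-97 + W)
1/q(-4) = 1/(-4*(-97 - 4)) = 1/(-4*(-101)) = 1/404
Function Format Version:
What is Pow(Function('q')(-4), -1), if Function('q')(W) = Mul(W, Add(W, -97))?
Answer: Rational(1, 404) ≈ 0.0024752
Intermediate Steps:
Function('q')(W) = Mul(W, Add(-97, W))
Pow(Function('q')(-4), -1) = Pow(Mul(-4, Add(-97, -4)), -1) = Pow(Mul(-4, -101), -1) = Pow(404, -1) = Rational(1, 404)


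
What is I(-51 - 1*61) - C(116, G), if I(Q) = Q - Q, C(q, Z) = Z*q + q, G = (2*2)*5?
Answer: -2436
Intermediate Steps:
G = 20 (G = 4*5 = 20)
C(q, Z) = q + Z*q
I(Q) = 0
I(-51 - 1*61) - C(116, G) = 0 - 116*(1 + 20) = 0 - 116*21 = 0 - 1*2436 = 0 - 2436 = -2436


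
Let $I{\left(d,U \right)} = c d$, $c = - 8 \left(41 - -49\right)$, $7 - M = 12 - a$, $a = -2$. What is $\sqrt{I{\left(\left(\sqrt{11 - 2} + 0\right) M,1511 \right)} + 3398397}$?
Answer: $\sqrt{3413517} \approx 1847.6$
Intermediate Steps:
$M = -7$ ($M = 7 - \left(12 - -2\right) = 7 - \left(12 + 2\right) = 7 - 14 = -7$)
$c = -720$ ($c = - 8 \left(41 + 49\right) = \left(-8\right) 90 = -720$)
$I{\left(d,U \right)} = - 720 d$
$\sqrt{I{\left(\left(\sqrt{11 - 2} + 0\right) M,1511 \right)} + 3398397} = \sqrt{- 720 \left(\sqrt{11 - 2} + 0\right) \left(-7\right) + 3398397} = \sqrt{- 720 \left(\sqrt{9} + 0\right) \left(-7\right) + 3398397} = \sqrt{- 720 \left(3 + 0\right) \left(-7\right) + 3398397} = \sqrt{- 720 \cdot 3 \left(-7\right) + 3398397} = \sqrt{\left(-720\right) \left(-21\right) + 3398397} = \sqrt{15120 + 3398397} = \sqrt{3413517}$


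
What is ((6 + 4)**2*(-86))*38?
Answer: -326800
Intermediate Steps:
((6 + 4)**2*(-86))*38 = (10**2*(-86))*38 = (100*(-86))*38 = -8600*38 = -326800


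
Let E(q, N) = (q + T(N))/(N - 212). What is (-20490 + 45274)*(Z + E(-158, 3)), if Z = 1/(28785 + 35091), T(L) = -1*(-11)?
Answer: 58180322276/3337521 ≈ 17432.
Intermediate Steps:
T(L) = 11
E(q, N) = (11 + q)/(-212 + N) (E(q, N) = (q + 11)/(N - 212) = (11 + q)/(-212 + N))
Z = 1/63876 ≈ 1.5655e-5
(-20490 + 45274)*(Z + E(-158, 3)) = (-20490 + 45274)*(1/63876 + (11 - 158)/(-212 + 3)) = 24784*(1/63876 - 147/(-209)) = 24784*(1/63876 - 1/209*(-147)) = 24784*(1/63876 + 147/209) = 24784*(9389981/13350084) = 58180322276/3337521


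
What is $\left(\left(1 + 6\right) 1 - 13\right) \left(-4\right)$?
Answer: $24$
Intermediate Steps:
$\left(\left(1 + 6\right) 1 - 13\right) \left(-4\right) = \left(7 \cdot 1 - 13\right) \left(-4\right) = \left(7 - 13\right) \left(-4\right) = \left(-6\right) \left(-4\right) = 24$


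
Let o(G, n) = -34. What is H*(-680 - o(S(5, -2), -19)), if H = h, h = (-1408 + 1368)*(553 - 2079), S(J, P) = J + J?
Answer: -39431840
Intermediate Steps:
S(J, P) = 2*J
h = 61040 (h = -40*(-1526) = 61040)
H = 61040
H*(-680 - o(S(5, -2), -19)) = 61040*(-680 - 1*(-34)) = 61040*(-680 + 34) = 61040*(-646) = -39431840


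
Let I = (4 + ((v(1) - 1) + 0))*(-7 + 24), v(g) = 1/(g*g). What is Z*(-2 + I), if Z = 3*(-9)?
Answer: -1782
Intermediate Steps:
v(g) = g⁻²
I = 68 (I = (4 + ((1⁻² - 1) + 0))*(-7 + 24) = (4 + ((1 - 1) + 0))*17 = (4 + (0 + 0))*17 = (4 + 0)*17 = 4*17 = 68)
Z = -27
Z*(-2 + I) = -27*(-2 + 68) = -27*66 = -1782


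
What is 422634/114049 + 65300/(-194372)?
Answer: 18675204037/5541983057 ≈ 3.3698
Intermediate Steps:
422634/114049 + 65300/(-194372) = 422634*(1/114049) + 65300*(-1/194372) = 422634/114049 - 16325/48593 = 18675204037/5541983057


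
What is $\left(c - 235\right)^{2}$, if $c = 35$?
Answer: $40000$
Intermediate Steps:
$\left(c - 235\right)^{2} = \left(35 - 235\right)^{2} = \left(-200\right)^{2} = 40000$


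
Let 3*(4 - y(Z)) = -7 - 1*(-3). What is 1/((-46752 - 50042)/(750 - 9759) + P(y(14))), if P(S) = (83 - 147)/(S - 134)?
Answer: 1738737/19546106 ≈ 0.088956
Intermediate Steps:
y(Z) = 16/3 (y(Z) = 4 - (-7 - 1*(-3))/3 = 4 - (-7 + 3)/3 = 4 - 1/3*(-4) = 4 + 4/3 = 16/3)
P(S) = -64/(-134 + S)
1/((-46752 - 50042)/(750 - 9759) + P(y(14))) = 1/((-46752 - 50042)/(750 - 9759) - 64/(-134 + 16/3)) = 1/(-96794/(-9009) - 64/(-386/3)) = 1/(-96794*(-1/9009) - 64*(-3/386)) = 1/(96794/9009 + 96/193) = 1/(19546106/1738737) = 1738737/19546106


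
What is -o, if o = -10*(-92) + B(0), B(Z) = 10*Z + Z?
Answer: -920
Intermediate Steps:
B(Z) = 11*Z
o = 920 (o = -10*(-92) + 11*0 = 920 + 0 = 920)
-o = -1*920 = -920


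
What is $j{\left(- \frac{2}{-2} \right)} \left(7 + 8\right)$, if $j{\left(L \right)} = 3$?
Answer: $45$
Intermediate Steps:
$j{\left(- \frac{2}{-2} \right)} \left(7 + 8\right) = 3 \left(7 + 8\right) = 3 \cdot 15 = 45$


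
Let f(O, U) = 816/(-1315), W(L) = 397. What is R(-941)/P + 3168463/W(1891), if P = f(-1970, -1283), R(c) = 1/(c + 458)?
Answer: 1248780507319/156468816 ≈ 7981.0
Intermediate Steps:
f(O, U) = -816/1315 (f(O, U) = 816*(-1/1315) = -816/1315)
R(c) = 1/(458 + c)
P = -816/1315 ≈ -0.62053
R(-941)/P + 3168463/W(1891) = 1/((458 - 941)*(-816/1315)) + 3168463/397 = -1315/816/(-483) + 3168463*(1/397) = -1/483*(-1315/816) + 3168463/397 = 1315/394128 + 3168463/397 = 1248780507319/156468816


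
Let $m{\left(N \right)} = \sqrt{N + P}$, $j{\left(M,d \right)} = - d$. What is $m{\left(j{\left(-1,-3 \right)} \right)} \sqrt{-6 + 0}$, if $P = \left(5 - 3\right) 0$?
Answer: $3 i \sqrt{2} \approx 4.2426 i$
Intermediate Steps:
$P = 0$ ($P = 2 \cdot 0 = 0$)
$m{\left(N \right)} = \sqrt{N}$ ($m{\left(N \right)} = \sqrt{N + 0} = \sqrt{N}$)
$m{\left(j{\left(-1,-3 \right)} \right)} \sqrt{-6 + 0} = \sqrt{\left(-1\right) \left(-3\right)} \sqrt{-6 + 0} = \sqrt{3} \sqrt{-6} = \sqrt{3} i \sqrt{6} = 3 i \sqrt{2}$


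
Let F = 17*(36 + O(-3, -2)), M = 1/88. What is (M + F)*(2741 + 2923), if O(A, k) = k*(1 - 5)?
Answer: 46604100/11 ≈ 4.2367e+6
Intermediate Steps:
O(A, k) = -4*k (O(A, k) = k*(-4) = -4*k)
M = 1/88 ≈ 0.011364
F = 748 (F = 17*(36 - 4*(-2)) = 17*(36 + 8) = 17*44 = 748)
(M + F)*(2741 + 2923) = (1/88 + 748)*(2741 + 2923) = (65825/88)*5664 = 46604100/11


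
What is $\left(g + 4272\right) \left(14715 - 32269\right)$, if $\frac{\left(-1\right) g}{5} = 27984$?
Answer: $2381164992$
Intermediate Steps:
$g = -139920$ ($g = \left(-5\right) 27984 = -139920$)
$\left(g + 4272\right) \left(14715 - 32269\right) = \left(-139920 + 4272\right) \left(14715 - 32269\right) = \left(-135648\right) \left(-17554\right) = 2381164992$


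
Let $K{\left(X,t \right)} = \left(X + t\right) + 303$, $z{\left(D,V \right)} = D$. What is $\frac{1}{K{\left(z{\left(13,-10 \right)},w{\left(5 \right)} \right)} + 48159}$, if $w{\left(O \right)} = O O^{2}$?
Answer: $\frac{1}{48600} \approx 2.0576 \cdot 10^{-5}$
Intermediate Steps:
$w{\left(O \right)} = O^{3}$
$K{\left(X,t \right)} = 303 + X + t$
$\frac{1}{K{\left(z{\left(13,-10 \right)},w{\left(5 \right)} \right)} + 48159} = \frac{1}{\left(303 + 13 + 5^{3}\right) + 48159} = \frac{1}{\left(303 + 13 + 125\right) + 48159} = \frac{1}{441 + 48159} = \frac{1}{48600}$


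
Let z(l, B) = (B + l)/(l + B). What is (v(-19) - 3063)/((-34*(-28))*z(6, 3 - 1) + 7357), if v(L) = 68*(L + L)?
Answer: -5647/8309 ≈ -0.67962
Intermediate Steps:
v(L) = 136*L (v(L) = 68*(2*L) = 136*L)
z(l, B) = 1 (z(l, B) = (B + l)/(B + l) = 1)
(v(-19) - 3063)/((-34*(-28))*z(6, 3 - 1) + 7357) = (136*(-19) - 3063)/(-34*(-28)*1 + 7357) = (-2584 - 3063)/(952*1 + 7357) = -5647/(952 + 7357) = -5647/8309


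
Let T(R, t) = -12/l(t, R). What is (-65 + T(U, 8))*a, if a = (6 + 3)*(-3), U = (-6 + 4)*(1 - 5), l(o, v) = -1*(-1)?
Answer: 2079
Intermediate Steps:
l(o, v) = 1
U = 8 (U = -2*(-4) = 8)
T(R, t) = -12 (T(R, t) = -12/1 = -12*1 = -12)
a = -27 (a = 9*(-3) = -27)
(-65 + T(U, 8))*a = (-65 - 12)*(-27) = -77*(-27) = 2079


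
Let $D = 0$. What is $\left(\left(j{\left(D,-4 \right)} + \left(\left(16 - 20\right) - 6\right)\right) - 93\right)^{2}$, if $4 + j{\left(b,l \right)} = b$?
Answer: $11449$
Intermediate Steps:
$j{\left(b,l \right)} = -4 + b$
$\left(\left(j{\left(D,-4 \right)} + \left(\left(16 - 20\right) - 6\right)\right) - 93\right)^{2} = \left(\left(\left(-4 + 0\right) + \left(\left(16 - 20\right) - 6\right)\right) - 93\right)^{2} = \left(\left(-4 - 10\right) - 93\right)^{2} = \left(-14 - 93\right)^{2} = \left(-107\right)^{2} = 11449$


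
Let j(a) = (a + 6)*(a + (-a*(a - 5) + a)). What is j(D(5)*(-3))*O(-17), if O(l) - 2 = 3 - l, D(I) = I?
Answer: 65340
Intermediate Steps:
O(l) = 5 - l (O(l) = 2 + (3 - l) = 5 - l)
j(a) = (6 + a)*(2*a - a*(-5 + a)) (j(a) = (6 + a)*(a + (-a*(-5 + a) + a)) = (6 + a)*(a + (a - a*(-5 + a))) = (6 + a)*(2*a - a*(-5 + a)))
j(D(5)*(-3))*O(-17) = ((5*(-3))*(42 + 5*(-3) - (5*(-3))**2))*(5 - 1*(-17)) = (-15*(42 - 15 - 1*(-15)**2))*(5 + 17) = -15*(42 - 15 - 1*225)*22 = -15*(42 - 15 - 225)*22 = -15*(-198)*22 = 2970*22 = 65340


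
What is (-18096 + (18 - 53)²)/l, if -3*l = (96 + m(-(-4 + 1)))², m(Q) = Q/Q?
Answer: 50613/9409 ≈ 5.3792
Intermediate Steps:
m(Q) = 1
l = -9409/3 (l = -(96 + 1)²/3 = -⅓*97² = -⅓*9409 = -9409/3 ≈ -3136.3)
(-18096 + (18 - 53)²)/l = (-18096 + (18 - 53)²)/(-9409/3) = (-18096 + (-35)²)*(-3/9409) = (-18096 + 1225)*(-3/9409) = -16871*(-3/9409) = 50613/9409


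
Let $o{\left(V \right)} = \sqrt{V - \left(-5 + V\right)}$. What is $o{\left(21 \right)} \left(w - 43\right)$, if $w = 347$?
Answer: $304 \sqrt{5} \approx 679.76$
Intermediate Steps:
$o{\left(V \right)} = \sqrt{5}$
$o{\left(21 \right)} \left(w - 43\right) = \sqrt{5} \left(347 - 43\right) = \sqrt{5} \cdot 304 = 304 \sqrt{5}$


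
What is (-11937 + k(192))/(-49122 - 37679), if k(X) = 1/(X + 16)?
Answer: 2482895/18054608 ≈ 0.13752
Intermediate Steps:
k(X) = 1/(16 + X)
(-11937 + k(192))/(-49122 - 37679) = (-11937 + 1/(16 + 192))/(-49122 - 37679) = (-11937 + 1/208)/(-86801) = (-11937 + 1/208)*(-1/86801) = -2482895/208*(-1/86801) = 2482895/18054608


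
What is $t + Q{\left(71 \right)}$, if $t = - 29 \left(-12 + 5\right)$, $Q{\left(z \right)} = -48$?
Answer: $155$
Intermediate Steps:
$t = 203$ ($t = \left(-29\right) \left(-7\right) = 203$)
$t + Q{\left(71 \right)} = 203 - 48 = 155$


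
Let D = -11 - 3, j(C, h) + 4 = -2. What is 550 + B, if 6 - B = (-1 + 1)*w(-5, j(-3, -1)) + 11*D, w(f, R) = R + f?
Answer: 710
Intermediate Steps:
j(C, h) = -6 (j(C, h) = -4 - 2 = -6)
D = -14
B = 160 (B = 6 - ((-1 + 1)*(-6 - 5) + 11*(-14)) = 6 - (0*(-11) - 154) = 6 - (0 - 154) = 6 - 1*(-154) = 6 + 154 = 160)
550 + B = 550 + 160 = 710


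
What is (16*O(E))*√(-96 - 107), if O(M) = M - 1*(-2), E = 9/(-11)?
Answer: 208*I*√203/11 ≈ 269.41*I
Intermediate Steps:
E = -9/11 (E = 9*(-1/11) = -9/11 ≈ -0.81818)
O(M) = 2 + M (O(M) = M + 2 = 2 + M)
(16*O(E))*√(-96 - 107) = (16*(2 - 9/11))*√(-96 - 107) = (16*(13/11))*√(-203) = 208*(I*√203)/11 = 208*I*√203/11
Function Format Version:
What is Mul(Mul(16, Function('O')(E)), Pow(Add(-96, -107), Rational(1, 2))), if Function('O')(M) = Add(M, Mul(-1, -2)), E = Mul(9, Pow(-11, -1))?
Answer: Mul(Rational(208, 11), I, Pow(203, Rational(1, 2))) ≈ Mul(269.41, I)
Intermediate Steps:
E = Rational(-9, 11) (E = Mul(9, Rational(-1, 11)) = Rational(-9, 11) ≈ -0.81818)
Function('O')(M) = Add(2, M) (Function('O')(M) = Add(M, 2) = Add(2, M))
Mul(Mul(16, Function('O')(E)), Pow(Add(-96, -107), Rational(1, 2))) = Mul(Mul(16, Add(2, Rational(-9, 11))), Pow(Add(-96, -107), Rational(1, 2))) = Mul(Mul(16, Rational(13, 11)), Pow(-203, Rational(1, 2))) = Mul(Rational(208, 11), Mul(I, Pow(203, Rational(1, 2)))) = Mul(Rational(208, 11), I, Pow(203, Rational(1, 2)))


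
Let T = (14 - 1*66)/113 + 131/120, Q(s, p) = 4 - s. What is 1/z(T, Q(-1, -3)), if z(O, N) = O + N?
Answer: 13560/76363 ≈ 0.17757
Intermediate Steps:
T = 8563/13560 (T = (14 - 66)*(1/113) + 131*(1/120) = -52*1/113 + 131/120 = -52/113 + 131/120 = 8563/13560 ≈ 0.63149)
z(O, N) = N + O
1/z(T, Q(-1, -3)) = 1/((4 - 1*(-1)) + 8563/13560) = 1/((4 + 1) + 8563/13560) = 1/(5 + 8563/13560) = 1/(76363/13560) = 13560/76363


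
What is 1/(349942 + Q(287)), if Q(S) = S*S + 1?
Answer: 1/432312 ≈ 2.3131e-6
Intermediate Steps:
Q(S) = 1 + S² (Q(S) = S² + 1 = 1 + S²)
1/(349942 + Q(287)) = 1/(349942 + (1 + 287²)) = 1/(349942 + (1 + 82369)) = 1/(349942 + 82370) = 1/432312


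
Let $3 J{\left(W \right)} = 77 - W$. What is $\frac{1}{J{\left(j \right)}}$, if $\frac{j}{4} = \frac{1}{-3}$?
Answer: $\frac{9}{235} \approx 0.038298$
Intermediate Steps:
$j = - \frac{4}{3}$ ($j = \frac{4}{-3} = 4 \left(- \frac{1}{3}\right) = - \frac{4}{3} \approx -1.3333$)
$J{\left(W \right)} = \frac{77}{3} - \frac{W}{3}$ ($J{\left(W \right)} = \frac{77 - W}{3} = \frac{77}{3} - \frac{W}{3}$)
$\frac{1}{J{\left(j \right)}} = \frac{1}{\frac{77}{3} - - \frac{4}{9}} = \frac{1}{\frac{77}{3} + \frac{4}{9}} = \frac{1}{\frac{235}{9}} = \frac{9}{235}$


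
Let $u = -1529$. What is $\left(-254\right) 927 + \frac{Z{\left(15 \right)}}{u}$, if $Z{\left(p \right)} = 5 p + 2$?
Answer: $- \frac{32728669}{139} \approx -2.3546 \cdot 10^{5}$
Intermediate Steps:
$Z{\left(p \right)} = 2 + 5 p$
$\left(-254\right) 927 + \frac{Z{\left(15 \right)}}{u} = \left(-254\right) 927 + \frac{2 + 5 \cdot 15}{-1529} = -235458 + \left(2 + 75\right) \left(- \frac{1}{1529}\right) = -235458 + 77 \left(- \frac{1}{1529}\right) = -235458 - \frac{7}{139} = - \frac{32728669}{139}$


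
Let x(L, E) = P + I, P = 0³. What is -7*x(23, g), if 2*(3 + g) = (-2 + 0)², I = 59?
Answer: -413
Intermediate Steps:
g = -1 (g = -3 + (-2 + 0)²/2 = -3 + (½)*(-2)² = -3 + (½)*4 = -3 + 2 = -1)
P = 0
x(L, E) = 59 (x(L, E) = 0 + 59 = 59)
-7*x(23, g) = -7*59 = -413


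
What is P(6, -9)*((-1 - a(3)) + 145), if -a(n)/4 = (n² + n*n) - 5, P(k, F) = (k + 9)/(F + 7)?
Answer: -1470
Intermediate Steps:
P(k, F) = (9 + k)/(7 + F)
a(n) = 20 - 8*n² (a(n) = -4*((n² + n*n) - 5) = -4*((n² + n²) - 5) = -4*(2*n² - 5) = -4*(-5 + 2*n²) = 20 - 8*n²)
P(6, -9)*((-1 - a(3)) + 145) = ((9 + 6)/(7 - 9))*((-1 - (20 - 8*3²)) + 145) = (15/(-2))*((-1 - (20 - 8*9)) + 145) = (-½*15)*((-1 - (20 - 72)) + 145) = -15*((-1 - 1*(-52)) + 145)/2 = -15*((-1 + 52) + 145)/2 = -15*(51 + 145)/2 = -15/2*196 = -1470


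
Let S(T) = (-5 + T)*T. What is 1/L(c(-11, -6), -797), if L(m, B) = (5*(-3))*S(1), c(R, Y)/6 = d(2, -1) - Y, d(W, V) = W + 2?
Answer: 1/60 ≈ 0.016667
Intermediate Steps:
S(T) = T*(-5 + T)
d(W, V) = 2 + W
c(R, Y) = 24 - 6*Y (c(R, Y) = 6*((2 + 2) - Y) = 6*(4 - Y) = 24 - 6*Y)
L(m, B) = 60 (L(m, B) = (5*(-3))*(1*(-5 + 1)) = -15*(-4) = 60)
1/L(c(-11, -6), -797) = 1/60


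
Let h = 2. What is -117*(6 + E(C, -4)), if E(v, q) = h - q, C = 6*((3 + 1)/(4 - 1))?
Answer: -1404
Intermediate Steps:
C = 8 (C = 6*(4/3) = 8)
E(v, q) = 2 - q
-117*(6 + E(C, -4)) = -117*(6 + (2 - 1*(-4))) = -117*(6 + (2 + 4)) = -117*(6 + 6) = -117*12 = -13*108 = -1404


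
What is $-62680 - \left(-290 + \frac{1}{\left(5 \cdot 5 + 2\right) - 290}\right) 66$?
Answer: $- \frac{11450954}{263} \approx -43540.0$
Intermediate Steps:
$-62680 - \left(-290 + \frac{1}{\left(5 \cdot 5 + 2\right) - 290}\right) 66 = -62680 - \left(-290 + \frac{1}{\left(25 + 2\right) - 290}\right) 66 = -62680 - \left(-290 + \frac{1}{27 - 290}\right) 66 = -62680 - \left(-290 + \frac{1}{-263}\right) 66 = -62680 - \left(-290 - \frac{1}{263}\right) 66 = -62680 - \left(- \frac{76271}{263}\right) 66 = -62680 - - \frac{5033886}{263} = -62680 + \frac{5033886}{263} = - \frac{11450954}{263}$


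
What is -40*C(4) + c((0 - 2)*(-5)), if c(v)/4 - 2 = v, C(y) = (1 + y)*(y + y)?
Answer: -1552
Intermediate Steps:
C(y) = 2*y*(1 + y) (C(y) = (1 + y)*(2*y) = 2*y*(1 + y))
c(v) = 8 + 4*v
-40*C(4) + c((0 - 2)*(-5)) = -80*4*(1 + 4) + (8 + 4*((0 - 2)*(-5))) = -80*4*5 + (8 + 4*(-2*(-5))) = -40*40 + (8 + 4*10) = -1600 + (8 + 40) = -1600 + 48 = -1552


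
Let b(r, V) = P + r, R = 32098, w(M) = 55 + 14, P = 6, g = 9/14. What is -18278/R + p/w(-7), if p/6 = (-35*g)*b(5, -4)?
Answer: -8154452/369127 ≈ -22.091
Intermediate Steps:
g = 9/14 (g = 9*(1/14) = 9/14 ≈ 0.64286)
w(M) = 69
b(r, V) = 6 + r
p = -1485 (p = 6*((-35*9/14)*(6 + 5)) = 6*(-45/2*11) = 6*(-495/2) = -1485)
-18278/R + p/w(-7) = -18278/32098 - 1485/69 = -18278*1/32098 - 1485*1/69 = -9139/16049 - 495/23 = -8154452/369127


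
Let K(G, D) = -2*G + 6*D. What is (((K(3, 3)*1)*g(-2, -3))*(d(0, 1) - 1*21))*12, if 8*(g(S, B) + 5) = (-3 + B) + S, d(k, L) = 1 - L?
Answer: 18144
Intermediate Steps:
g(S, B) = -43/8 + B/8 + S/8 (g(S, B) = -5 + ((-3 + B) + S)/8 = -5 + (-3 + B + S)/8 = -5 + (-3/8 + B/8 + S/8) = -43/8 + B/8 + S/8)
(((K(3, 3)*1)*g(-2, -3))*(d(0, 1) - 1*21))*12 = ((((-2*3 + 6*3)*1)*(-43/8 + (⅛)*(-3) + (⅛)*(-2)))*((1 - 1*1) - 1*21))*12 = ((((-6 + 18)*1)*(-43/8 - 3/8 - ¼))*((1 - 1) - 21))*12 = (((12*1)*(-6))*(0 - 21))*12 = ((12*(-6))*(-21))*12 = -72*(-21)*12 = 1512*12 = 18144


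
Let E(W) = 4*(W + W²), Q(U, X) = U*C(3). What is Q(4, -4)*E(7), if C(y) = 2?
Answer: 1792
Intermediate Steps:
Q(U, X) = 2*U (Q(U, X) = U*2 = 2*U)
E(W) = 4*W + 4*W²
Q(4, -4)*E(7) = (2*4)*(4*7*(1 + 7)) = 8*(4*7*8) = 8*224 = 1792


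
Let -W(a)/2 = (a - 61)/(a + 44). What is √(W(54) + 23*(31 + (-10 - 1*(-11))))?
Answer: √36071/7 ≈ 27.132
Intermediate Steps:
W(a) = -2*(-61 + a)/(44 + a) (W(a) = -2*(a - 61)/(a + 44) = -2*(-61 + a)/(44 + a))
√(W(54) + 23*(31 + (-10 - 1*(-11)))) = √(2*(61 - 1*54)/(44 + 54) + 23*(31 + (-10 - 1*(-11)))) = √(2*(61 - 54)/98 + 23*(31 + (-10 + 11))) = √(2*(1/98)*7 + 23*(31 + 1)) = √(⅐ + 23*32) = √(⅐ + 736) = √(5153/7) = √36071/7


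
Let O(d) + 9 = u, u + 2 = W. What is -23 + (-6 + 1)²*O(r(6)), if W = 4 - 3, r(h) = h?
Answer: -273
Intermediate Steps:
W = 1
u = -1 (u = -2 + 1 = -1)
O(d) = -10 (O(d) = -9 - 1 = -10)
-23 + (-6 + 1)²*O(r(6)) = -23 + (-6 + 1)²*(-10) = -23 + (-5)²*(-10) = -23 + 25*(-10) = -23 - 250 = -273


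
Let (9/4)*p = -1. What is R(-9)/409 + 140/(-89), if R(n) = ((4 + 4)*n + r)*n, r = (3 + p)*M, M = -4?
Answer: 8600/36401 ≈ 0.23626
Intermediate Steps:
p = -4/9 (p = (4/9)*(-1) = -4/9 ≈ -0.44444)
r = -92/9 (r = (3 - 4/9)*(-4) = (23/9)*(-4) = -92/9 ≈ -10.222)
R(n) = n*(-92/9 + 8*n) (R(n) = ((4 + 4)*n - 92/9)*n = (8*n - 92/9)*n = (-92/9 + 8*n)*n = n*(-92/9 + 8*n))
R(-9)/409 + 140/(-89) = ((4/9)*(-9)*(-23 + 18*(-9)))/409 + 140/(-89) = ((4/9)*(-9)*(-23 - 162))*(1/409) + 140*(-1/89) = ((4/9)*(-9)*(-185))*(1/409) - 140/89 = 740*(1/409) - 140/89 = 740/409 - 140/89 = 8600/36401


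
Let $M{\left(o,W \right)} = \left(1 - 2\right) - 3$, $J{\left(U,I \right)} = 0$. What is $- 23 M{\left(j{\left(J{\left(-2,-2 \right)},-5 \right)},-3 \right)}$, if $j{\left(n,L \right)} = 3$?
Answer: $92$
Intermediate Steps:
$M{\left(o,W \right)} = -4$ ($M{\left(o,W \right)} = -1 - 3 = -4$)
$- 23 M{\left(j{\left(J{\left(-2,-2 \right)},-5 \right)},-3 \right)} = \left(-23\right) \left(-4\right) = 92$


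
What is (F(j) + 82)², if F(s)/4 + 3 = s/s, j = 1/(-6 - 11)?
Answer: 5476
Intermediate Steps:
j = -1/17 (j = 1/(-17) = -1/17 ≈ -0.058824)
F(s) = -8 (F(s) = -12 + 4*(s/s) = -12 + 4*1 = -12 + 4 = -8)
(F(j) + 82)² = (-8 + 82)² = 74² = 5476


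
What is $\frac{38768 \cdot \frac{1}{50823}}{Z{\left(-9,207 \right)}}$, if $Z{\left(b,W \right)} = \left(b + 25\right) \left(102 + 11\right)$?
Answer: $\frac{2423}{5742999} \approx 0.0004219$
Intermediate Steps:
$Z{\left(b,W \right)} = 2825 + 113 b$ ($Z{\left(b,W \right)} = \left(25 + b\right) 113 = 2825 + 113 b$)
$\frac{38768 \cdot \frac{1}{50823}}{Z{\left(-9,207 \right)}} = \frac{38768 \cdot \frac{1}{50823}}{2825 + 113 \left(-9\right)} = \frac{38768 \cdot \frac{1}{50823}}{2825 - 1017} = \frac{38768}{50823 \cdot 1808} = \frac{38768}{50823} \cdot \frac{1}{1808} = \frac{2423}{5742999}$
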